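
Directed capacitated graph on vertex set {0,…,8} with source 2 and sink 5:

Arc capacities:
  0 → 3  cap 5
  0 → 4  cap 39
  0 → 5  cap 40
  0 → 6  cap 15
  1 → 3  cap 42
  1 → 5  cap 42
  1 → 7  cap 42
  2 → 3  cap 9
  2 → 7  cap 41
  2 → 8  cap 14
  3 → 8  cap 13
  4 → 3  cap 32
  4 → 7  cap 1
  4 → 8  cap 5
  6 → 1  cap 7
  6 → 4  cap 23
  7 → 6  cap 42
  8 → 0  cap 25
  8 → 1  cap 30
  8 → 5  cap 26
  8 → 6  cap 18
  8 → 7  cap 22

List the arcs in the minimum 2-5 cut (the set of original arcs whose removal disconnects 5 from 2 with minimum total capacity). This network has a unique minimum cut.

augment #1: 2→8→5 push 14
augment #2: 2→3→8→5 push 9
augment #3: 2→7→6→1→5 push 7
augment #4: 2→7→6→4→8→5 push 3
augment #5: 2→7→6→4→8→0→5 push 2
augment #6: 2→7→6→4→3→8→0→5 push 4
max flow = 39; residual-reachable set from 2 gives S-side
cut edges (S→T): {(2,8), (3,8), (4,8), (6,1)} total cap 39

Min-cut arcs: {(2,8), (3,8), (4,8), (6,1)} (total capacity 39)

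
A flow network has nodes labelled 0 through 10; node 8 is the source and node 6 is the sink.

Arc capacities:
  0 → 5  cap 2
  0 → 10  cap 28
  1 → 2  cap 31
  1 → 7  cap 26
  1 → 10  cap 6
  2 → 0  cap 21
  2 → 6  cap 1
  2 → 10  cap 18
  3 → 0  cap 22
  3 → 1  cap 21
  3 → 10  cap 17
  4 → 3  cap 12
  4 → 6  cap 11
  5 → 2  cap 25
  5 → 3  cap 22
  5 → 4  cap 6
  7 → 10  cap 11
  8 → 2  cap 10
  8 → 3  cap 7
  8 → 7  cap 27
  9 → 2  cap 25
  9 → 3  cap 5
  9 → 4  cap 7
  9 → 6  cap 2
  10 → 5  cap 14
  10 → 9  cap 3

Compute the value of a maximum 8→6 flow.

augment #1: 8→2→6 bottleneck 1, total now 1
augment #2: 8→2→10→9→6 bottleneck 2, total now 3
augment #3: 8→2→0→5→4→6 bottleneck 2, total now 5
augment #4: 8→2→10→5→4→6 bottleneck 4, total now 9
augment #5: 8→2→10→9→4→6 bottleneck 1, total now 10

Maximum flow value: 10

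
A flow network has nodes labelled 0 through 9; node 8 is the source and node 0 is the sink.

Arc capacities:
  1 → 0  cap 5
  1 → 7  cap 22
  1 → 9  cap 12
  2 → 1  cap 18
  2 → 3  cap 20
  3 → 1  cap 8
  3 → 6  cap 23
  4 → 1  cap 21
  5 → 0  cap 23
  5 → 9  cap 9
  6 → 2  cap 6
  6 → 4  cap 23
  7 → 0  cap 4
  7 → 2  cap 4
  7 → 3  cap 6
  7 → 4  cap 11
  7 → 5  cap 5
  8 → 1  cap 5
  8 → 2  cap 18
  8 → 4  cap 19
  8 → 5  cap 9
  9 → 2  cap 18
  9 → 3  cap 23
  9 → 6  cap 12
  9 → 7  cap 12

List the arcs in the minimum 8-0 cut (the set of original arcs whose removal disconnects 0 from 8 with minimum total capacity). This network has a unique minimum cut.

Min-cut arcs: {(1,0), (7,0), (7,5), (8,5)} (total capacity 23)

augment #1: 8→1→0 push 5
augment #2: 8→5→0 push 9
augment #3: 8→2→1→7→0 push 4
augment #4: 8→2→1→7→5→0 push 5
max flow = 23; residual-reachable set from 8 gives S-side
cut edges (S→T): {(1,0), (7,0), (7,5), (8,5)} total cap 23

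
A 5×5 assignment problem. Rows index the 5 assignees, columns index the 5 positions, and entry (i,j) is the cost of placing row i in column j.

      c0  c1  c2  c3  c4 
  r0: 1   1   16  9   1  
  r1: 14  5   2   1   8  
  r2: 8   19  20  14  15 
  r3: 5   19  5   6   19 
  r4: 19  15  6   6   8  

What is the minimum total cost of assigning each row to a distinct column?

Minimum assignment cost: 23

optimal assignment: row0→col1 (cost 1), row1→col3 (cost 1), row2→col0 (cost 8), row3→col2 (cost 5), row4→col4 (cost 8)
total = 1 + 1 + 8 + 5 + 8 = 23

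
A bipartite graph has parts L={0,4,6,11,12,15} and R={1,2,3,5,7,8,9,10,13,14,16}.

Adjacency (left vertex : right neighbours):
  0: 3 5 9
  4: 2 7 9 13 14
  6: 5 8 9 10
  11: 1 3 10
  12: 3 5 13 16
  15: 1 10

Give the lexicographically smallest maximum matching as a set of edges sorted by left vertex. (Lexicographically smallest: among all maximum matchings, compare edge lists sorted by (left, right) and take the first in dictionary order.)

Lex-smallest maximum matching: {(0,3), (4,2), (6,5), (11,1), (12,13), (15,10)}

|M| = 6 (so the lex-smallest maximum matching has 6 edges)
process left vertices in ascending order; for each, take the smallest-labelled available neighbour that still permits 6 edges overall, or leave it unmatched if none does
lex-smallest matching: {0-3, 4-2, 6-5, 11-1, 12-13, 15-10}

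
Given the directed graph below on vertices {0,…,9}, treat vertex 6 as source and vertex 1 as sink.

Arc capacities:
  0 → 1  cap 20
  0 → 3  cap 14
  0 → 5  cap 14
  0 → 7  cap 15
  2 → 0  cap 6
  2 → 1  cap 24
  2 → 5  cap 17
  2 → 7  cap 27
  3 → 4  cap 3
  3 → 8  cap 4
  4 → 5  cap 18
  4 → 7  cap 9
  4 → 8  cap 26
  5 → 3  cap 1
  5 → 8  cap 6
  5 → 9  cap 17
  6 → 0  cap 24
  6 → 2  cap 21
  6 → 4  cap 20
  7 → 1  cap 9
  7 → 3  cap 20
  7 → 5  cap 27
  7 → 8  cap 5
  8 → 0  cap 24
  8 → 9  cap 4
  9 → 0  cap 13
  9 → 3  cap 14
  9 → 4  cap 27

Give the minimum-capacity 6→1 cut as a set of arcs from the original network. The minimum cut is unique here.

augment #1: 6→0→1 push 20
augment #2: 6→2→1 push 21
augment #3: 6→0→7→1 push 4
augment #4: 6→4→7→1 push 5
max flow = 50; residual-reachable set from 6 gives S-side
cut edges (S→T): {(0,1), (6,2), (7,1)} total cap 50

Min-cut arcs: {(0,1), (6,2), (7,1)} (total capacity 50)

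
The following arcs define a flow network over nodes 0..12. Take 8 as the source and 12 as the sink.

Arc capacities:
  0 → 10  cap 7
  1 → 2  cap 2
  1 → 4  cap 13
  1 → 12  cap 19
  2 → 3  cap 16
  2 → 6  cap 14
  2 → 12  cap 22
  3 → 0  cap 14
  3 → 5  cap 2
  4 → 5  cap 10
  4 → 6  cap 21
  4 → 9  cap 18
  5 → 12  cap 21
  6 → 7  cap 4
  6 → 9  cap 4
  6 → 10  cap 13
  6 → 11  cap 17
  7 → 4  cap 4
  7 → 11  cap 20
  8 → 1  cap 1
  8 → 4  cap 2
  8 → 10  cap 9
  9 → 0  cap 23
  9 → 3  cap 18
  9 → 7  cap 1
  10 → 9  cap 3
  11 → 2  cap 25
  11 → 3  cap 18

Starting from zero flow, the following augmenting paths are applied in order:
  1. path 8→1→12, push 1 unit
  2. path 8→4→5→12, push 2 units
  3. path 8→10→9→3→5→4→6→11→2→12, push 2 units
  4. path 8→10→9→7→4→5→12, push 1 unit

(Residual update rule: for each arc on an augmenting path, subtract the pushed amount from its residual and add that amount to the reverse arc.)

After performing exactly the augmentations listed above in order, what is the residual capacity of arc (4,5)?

Residual capacity of (4,5): 9

after path 1 (8→1→12, push 1): res(4,5)=10
after path 2 (8→4→5→12, push 2): res(4,5)=8
after path 3 (8→10→9→3→5→4→6→11→2→12, push 2): res(4,5)=10
after path 4 (8→10→9→7→4→5→12, push 1): res(4,5)=9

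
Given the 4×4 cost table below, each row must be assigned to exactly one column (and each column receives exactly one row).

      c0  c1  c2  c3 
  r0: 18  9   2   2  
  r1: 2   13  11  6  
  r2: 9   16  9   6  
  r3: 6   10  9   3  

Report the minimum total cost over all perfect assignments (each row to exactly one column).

Minimum assignment cost: 20

optimal assignment: row0→col2 (cost 2), row1→col0 (cost 2), row2→col3 (cost 6), row3→col1 (cost 10)
total = 2 + 2 + 6 + 10 = 20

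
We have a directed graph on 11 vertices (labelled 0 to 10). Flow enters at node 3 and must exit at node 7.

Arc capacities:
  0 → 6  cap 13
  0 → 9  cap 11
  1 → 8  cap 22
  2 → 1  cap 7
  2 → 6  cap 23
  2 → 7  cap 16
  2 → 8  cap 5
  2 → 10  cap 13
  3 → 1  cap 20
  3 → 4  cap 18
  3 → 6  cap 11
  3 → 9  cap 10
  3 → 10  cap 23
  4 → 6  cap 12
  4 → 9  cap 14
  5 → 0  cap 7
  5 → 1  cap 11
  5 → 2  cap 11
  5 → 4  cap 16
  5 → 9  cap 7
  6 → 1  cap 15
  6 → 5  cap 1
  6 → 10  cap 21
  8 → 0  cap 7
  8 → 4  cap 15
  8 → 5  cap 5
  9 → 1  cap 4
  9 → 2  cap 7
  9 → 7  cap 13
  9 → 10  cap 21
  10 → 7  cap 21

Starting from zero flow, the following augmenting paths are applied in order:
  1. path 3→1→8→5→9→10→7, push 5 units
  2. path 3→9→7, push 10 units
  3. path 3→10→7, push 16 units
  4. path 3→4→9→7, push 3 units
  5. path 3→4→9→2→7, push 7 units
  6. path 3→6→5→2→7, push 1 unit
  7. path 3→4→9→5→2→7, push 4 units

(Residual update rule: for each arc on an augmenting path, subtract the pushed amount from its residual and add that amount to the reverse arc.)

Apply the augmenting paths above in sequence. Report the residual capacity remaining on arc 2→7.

Residual capacity of (2,7): 4

after path 1 (3→1→8→5→9→10→7, push 5): res(2,7)=16
after path 2 (3→9→7, push 10): res(2,7)=16
after path 3 (3→10→7, push 16): res(2,7)=16
after path 4 (3→4→9→7, push 3): res(2,7)=16
after path 5 (3→4→9→2→7, push 7): res(2,7)=9
after path 6 (3→6→5→2→7, push 1): res(2,7)=8
after path 7 (3→4→9→5→2→7, push 4): res(2,7)=4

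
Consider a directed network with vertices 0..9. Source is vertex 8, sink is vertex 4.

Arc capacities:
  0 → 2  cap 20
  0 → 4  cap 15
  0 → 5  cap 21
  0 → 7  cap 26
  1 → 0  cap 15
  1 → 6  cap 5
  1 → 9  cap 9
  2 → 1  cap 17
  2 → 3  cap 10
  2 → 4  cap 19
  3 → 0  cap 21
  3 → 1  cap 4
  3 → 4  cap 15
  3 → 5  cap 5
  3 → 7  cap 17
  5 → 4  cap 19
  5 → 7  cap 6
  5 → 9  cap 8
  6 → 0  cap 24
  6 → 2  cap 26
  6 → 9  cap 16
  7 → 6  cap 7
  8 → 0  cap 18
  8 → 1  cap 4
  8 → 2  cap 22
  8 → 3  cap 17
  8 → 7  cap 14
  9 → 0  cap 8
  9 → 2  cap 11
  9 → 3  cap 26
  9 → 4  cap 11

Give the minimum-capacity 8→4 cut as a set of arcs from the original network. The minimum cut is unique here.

Min-cut arcs: {(7,6), (8,0), (8,1), (8,2), (8,3)} (total capacity 68)

augment #1: 8→0→4 push 15
augment #2: 8→2→4 push 19
augment #3: 8→3→4 push 15
augment #4: 8→0→5→4 push 3
augment #5: 8→1→9→4 push 4
augment #6: 8→3→5→4 push 2
augment #7: 8→2→1→9→4 push 3
augment #8: 8→7→6→9→4 push 4
augment #9: 8→7→6→0→5→4 push 3
max flow = 68; residual-reachable set from 8 gives S-side
cut edges (S→T): {(7,6), (8,0), (8,1), (8,2), (8,3)} total cap 68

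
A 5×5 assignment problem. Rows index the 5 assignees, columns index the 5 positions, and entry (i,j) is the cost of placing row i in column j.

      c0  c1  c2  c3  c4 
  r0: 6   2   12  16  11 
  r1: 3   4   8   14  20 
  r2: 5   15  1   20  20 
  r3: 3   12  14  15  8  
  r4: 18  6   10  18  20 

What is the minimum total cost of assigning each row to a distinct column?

optimal assignment: row0→col1 (cost 2), row1→col0 (cost 3), row2→col2 (cost 1), row3→col4 (cost 8), row4→col3 (cost 18)
total = 2 + 3 + 1 + 8 + 18 = 32

Minimum assignment cost: 32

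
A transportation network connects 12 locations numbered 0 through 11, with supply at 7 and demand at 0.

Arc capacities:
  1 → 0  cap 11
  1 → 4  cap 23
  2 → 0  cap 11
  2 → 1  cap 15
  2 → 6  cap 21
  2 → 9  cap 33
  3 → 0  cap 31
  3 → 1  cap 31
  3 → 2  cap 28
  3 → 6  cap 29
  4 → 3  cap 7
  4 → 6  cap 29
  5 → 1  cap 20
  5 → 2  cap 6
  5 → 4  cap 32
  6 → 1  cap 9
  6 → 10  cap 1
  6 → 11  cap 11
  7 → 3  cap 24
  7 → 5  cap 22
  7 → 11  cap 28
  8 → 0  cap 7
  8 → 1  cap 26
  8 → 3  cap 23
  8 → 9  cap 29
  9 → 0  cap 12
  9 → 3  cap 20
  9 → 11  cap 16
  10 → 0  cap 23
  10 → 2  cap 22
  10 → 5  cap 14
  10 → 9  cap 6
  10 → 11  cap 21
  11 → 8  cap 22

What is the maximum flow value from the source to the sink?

Maximum flow value: 68

augment #1: 7→3→0 bottleneck 24, total now 24
augment #2: 7→5→1→0 bottleneck 11, total now 35
augment #3: 7→5→2→0 bottleneck 6, total now 41
augment #4: 7→11→8→0 bottleneck 7, total now 48
augment #5: 7→5→4→3→0 bottleneck 5, total now 53
augment #6: 7→11→8→3→0 bottleneck 2, total now 55
augment #7: 7→11→8→9→0 bottleneck 12, total now 67
augment #8: 7→11→8→3→2→0 bottleneck 1, total now 68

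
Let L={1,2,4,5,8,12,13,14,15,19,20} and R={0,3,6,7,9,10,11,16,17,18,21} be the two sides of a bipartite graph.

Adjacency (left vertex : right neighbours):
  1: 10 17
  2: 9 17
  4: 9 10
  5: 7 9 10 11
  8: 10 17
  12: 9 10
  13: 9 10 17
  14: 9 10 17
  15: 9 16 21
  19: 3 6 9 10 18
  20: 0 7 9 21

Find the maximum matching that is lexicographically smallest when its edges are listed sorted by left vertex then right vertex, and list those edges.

|M| = 7 (so the lex-smallest maximum matching has 7 edges)
process left vertices in ascending order; for each, take the smallest-labelled available neighbour that still permits 7 edges overall, or leave it unmatched if none does
lex-smallest matching: {1-10, 2-9, 5-7, 8-17, 15-16, 19-3, 20-0}

Lex-smallest maximum matching: {(1,10), (2,9), (5,7), (8,17), (15,16), (19,3), (20,0)}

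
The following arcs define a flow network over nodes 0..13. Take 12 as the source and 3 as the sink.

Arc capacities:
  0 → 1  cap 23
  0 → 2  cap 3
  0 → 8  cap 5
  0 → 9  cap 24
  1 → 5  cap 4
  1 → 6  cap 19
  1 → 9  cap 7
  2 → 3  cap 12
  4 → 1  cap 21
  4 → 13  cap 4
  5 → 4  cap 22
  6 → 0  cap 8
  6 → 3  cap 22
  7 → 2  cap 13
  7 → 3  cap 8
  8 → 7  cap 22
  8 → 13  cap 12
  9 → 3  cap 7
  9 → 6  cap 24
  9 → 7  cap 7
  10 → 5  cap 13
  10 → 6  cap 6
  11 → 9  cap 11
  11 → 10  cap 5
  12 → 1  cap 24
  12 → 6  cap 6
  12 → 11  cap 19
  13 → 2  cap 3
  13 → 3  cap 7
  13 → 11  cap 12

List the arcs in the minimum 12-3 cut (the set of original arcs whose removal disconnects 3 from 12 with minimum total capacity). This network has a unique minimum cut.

augment #1: 12→6→3 push 6
augment #2: 12→1→6→3 push 16
augment #3: 12→1→9→3 push 7
augment #4: 12→11→9→7→3 push 7
augment #5: 12→1→5→4→13→3 push 1
augment #6: 12→11→9→6→0→2→3 push 3
augment #7: 12→11→10→5→4→13→3 push 3
augment #8: 12→11→9→6→0→8→7→3 push 1
augment #9: 12→11→10→6→0→8→13→3 push 2
max flow = 46; residual-reachable set from 12 gives S-side
cut edges (S→T): {(11,9), (11,10), (12,1), (12,6)} total cap 46

Min-cut arcs: {(11,9), (11,10), (12,1), (12,6)} (total capacity 46)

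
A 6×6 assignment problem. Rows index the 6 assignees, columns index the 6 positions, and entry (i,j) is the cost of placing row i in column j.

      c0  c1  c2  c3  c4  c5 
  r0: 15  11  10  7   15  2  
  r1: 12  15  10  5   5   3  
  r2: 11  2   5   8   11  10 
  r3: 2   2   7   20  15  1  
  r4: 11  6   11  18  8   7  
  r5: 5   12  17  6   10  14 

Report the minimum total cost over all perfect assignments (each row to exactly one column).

Minimum assignment cost: 26

optimal assignment: row0→col5 (cost 2), row1→col4 (cost 5), row2→col2 (cost 5), row3→col0 (cost 2), row4→col1 (cost 6), row5→col3 (cost 6)
total = 2 + 5 + 5 + 2 + 6 + 6 = 26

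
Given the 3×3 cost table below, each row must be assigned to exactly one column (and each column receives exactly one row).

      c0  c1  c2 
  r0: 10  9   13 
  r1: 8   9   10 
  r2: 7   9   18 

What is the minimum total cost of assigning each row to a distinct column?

optimal assignment: row0→col1 (cost 9), row1→col2 (cost 10), row2→col0 (cost 7)
total = 9 + 10 + 7 = 26

Minimum assignment cost: 26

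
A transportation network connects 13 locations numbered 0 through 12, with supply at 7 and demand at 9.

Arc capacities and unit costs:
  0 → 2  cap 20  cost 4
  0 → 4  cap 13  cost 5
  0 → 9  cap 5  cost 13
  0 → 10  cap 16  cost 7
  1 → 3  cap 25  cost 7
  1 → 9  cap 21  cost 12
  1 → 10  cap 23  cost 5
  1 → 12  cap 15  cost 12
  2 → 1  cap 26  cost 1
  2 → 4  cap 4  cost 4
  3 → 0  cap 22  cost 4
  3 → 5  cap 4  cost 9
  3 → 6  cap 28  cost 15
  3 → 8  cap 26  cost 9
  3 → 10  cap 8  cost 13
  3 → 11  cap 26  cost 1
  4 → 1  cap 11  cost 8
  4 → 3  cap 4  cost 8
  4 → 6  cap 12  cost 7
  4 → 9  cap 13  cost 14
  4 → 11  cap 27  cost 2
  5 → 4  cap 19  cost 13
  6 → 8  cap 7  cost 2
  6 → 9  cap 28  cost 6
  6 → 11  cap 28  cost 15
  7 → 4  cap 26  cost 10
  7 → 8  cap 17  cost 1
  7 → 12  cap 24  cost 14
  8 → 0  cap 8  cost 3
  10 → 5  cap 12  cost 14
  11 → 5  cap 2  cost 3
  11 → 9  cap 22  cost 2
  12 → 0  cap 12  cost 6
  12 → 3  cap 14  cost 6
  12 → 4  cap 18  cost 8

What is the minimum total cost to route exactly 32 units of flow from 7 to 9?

shortest-cost path #1: 7→8→0→4→11→9 push 8 @ unit cost 13 (adds 104)
shortest-cost path #2: 7→4→11→9 push 14 @ unit cost 14 (adds 196)
shortest-cost path #3: 7→4→0→9 push 5 @ unit cost 18 (adds 90)
shortest-cost path #4: 7→4→0→2→1→9 push 3 @ unit cost 22 (adds 66)
shortest-cost path #5: 7→4→6→9 push 2 @ unit cost 23 (adds 46)
total cost = 502

Minimum cost for 32 units: 502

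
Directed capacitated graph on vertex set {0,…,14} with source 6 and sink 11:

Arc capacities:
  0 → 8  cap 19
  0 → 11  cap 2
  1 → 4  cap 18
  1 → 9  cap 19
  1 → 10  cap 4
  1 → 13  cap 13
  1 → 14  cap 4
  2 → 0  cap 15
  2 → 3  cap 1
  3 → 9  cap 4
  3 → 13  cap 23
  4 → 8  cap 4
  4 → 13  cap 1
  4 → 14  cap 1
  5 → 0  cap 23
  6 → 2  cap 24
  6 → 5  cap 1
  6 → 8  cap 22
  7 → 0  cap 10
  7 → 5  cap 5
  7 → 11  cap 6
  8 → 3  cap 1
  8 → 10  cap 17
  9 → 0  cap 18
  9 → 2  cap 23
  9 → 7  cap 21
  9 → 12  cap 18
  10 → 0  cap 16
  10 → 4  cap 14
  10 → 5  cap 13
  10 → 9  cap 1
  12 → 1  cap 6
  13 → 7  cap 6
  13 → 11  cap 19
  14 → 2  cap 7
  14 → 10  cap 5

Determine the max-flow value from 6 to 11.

augment #1: 6→2→0→11 bottleneck 2, total now 2
augment #2: 6→2→3→13→11 bottleneck 1, total now 3
augment #3: 6→8→3→13→11 bottleneck 1, total now 4
augment #4: 6→8→10→4→13→11 bottleneck 1, total now 5
augment #5: 6→8→10→9→7→11 bottleneck 1, total now 6

Maximum flow value: 6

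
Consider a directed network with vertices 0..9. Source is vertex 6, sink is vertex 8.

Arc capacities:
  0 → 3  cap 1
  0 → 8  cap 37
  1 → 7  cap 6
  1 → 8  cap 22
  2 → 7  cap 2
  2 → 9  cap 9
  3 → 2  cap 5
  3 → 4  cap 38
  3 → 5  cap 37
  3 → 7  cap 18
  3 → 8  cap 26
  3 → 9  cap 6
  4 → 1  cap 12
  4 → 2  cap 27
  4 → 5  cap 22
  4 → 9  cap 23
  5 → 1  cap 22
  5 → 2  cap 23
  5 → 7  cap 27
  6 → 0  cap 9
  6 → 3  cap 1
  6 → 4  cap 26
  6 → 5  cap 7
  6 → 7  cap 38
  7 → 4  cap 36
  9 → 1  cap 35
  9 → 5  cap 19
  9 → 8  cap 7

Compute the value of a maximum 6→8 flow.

Maximum flow value: 39

augment #1: 6→0→8 bottleneck 9, total now 9
augment #2: 6→3→8 bottleneck 1, total now 10
augment #3: 6→4→1→8 bottleneck 12, total now 22
augment #4: 6→4→9→8 bottleneck 7, total now 29
augment #5: 6→5→1→8 bottleneck 7, total now 36
augment #6: 6→4→5→1→8 bottleneck 3, total now 39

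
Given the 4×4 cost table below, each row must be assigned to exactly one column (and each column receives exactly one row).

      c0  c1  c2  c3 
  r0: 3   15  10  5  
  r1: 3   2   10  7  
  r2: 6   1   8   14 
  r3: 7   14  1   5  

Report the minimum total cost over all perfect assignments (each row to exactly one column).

optimal assignment: row0→col3 (cost 5), row1→col0 (cost 3), row2→col1 (cost 1), row3→col2 (cost 1)
total = 5 + 3 + 1 + 1 = 10

Minimum assignment cost: 10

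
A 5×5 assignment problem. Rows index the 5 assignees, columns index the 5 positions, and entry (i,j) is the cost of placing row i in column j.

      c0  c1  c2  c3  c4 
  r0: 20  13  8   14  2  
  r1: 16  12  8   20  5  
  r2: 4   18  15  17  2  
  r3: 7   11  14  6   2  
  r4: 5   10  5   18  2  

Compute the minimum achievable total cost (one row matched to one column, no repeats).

Minimum assignment cost: 29

optimal assignment: row0→col4 (cost 2), row1→col1 (cost 12), row2→col0 (cost 4), row3→col3 (cost 6), row4→col2 (cost 5)
total = 2 + 12 + 4 + 6 + 5 = 29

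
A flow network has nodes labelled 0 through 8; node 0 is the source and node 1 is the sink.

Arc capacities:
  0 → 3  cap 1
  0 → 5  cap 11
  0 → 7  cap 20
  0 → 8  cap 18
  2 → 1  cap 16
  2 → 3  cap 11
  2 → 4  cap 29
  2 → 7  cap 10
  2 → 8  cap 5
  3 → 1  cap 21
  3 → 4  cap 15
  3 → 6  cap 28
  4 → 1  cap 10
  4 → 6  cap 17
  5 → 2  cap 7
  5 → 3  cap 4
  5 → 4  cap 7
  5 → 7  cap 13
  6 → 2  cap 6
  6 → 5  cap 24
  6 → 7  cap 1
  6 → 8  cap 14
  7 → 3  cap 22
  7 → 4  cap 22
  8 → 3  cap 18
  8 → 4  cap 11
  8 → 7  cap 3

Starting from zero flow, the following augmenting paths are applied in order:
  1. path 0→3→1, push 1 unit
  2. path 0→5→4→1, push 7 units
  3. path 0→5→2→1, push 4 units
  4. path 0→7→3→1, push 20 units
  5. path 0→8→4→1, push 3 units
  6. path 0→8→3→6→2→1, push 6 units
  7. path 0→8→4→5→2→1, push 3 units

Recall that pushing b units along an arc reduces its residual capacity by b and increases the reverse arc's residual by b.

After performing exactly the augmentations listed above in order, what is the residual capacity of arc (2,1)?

Residual capacity of (2,1): 3

after path 1 (0→3→1, push 1): res(2,1)=16
after path 2 (0→5→4→1, push 7): res(2,1)=16
after path 3 (0→5→2→1, push 4): res(2,1)=12
after path 4 (0→7→3→1, push 20): res(2,1)=12
after path 5 (0→8→4→1, push 3): res(2,1)=12
after path 6 (0→8→3→6→2→1, push 6): res(2,1)=6
after path 7 (0→8→4→5→2→1, push 3): res(2,1)=3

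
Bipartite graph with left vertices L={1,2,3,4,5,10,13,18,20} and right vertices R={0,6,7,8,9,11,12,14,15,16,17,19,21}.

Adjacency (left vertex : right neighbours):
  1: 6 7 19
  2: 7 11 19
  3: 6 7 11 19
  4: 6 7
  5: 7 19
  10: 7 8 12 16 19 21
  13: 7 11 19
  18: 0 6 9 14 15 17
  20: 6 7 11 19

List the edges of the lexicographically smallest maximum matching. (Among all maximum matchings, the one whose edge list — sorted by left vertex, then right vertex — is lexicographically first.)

Lex-smallest maximum matching: {(1,6), (2,7), (3,11), (5,19), (10,8), (18,0)}

|M| = 6 (so the lex-smallest maximum matching has 6 edges)
process left vertices in ascending order; for each, take the smallest-labelled available neighbour that still permits 6 edges overall, or leave it unmatched if none does
lex-smallest matching: {1-6, 2-7, 3-11, 5-19, 10-8, 18-0}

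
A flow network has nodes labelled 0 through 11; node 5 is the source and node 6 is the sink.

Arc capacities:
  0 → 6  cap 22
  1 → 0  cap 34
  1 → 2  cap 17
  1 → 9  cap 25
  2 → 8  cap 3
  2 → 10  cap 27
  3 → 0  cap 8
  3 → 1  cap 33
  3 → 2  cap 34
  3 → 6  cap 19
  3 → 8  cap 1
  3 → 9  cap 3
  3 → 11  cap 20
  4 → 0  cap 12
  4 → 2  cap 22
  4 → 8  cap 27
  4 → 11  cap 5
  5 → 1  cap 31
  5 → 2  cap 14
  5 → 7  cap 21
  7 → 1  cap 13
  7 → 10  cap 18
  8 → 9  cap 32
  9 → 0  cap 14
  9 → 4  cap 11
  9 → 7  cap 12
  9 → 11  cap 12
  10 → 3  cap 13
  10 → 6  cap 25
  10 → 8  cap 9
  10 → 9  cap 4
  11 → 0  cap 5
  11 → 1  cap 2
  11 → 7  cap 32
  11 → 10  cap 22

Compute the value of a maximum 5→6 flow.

Maximum flow value: 60

augment #1: 5→1→0→6 bottleneck 22, total now 22
augment #2: 5→2→10→6 bottleneck 14, total now 36
augment #3: 5→7→10→6 bottleneck 11, total now 47
augment #4: 5→7→10→3→6 bottleneck 7, total now 54
augment #5: 5→1→2→10→3→6 bottleneck 6, total now 60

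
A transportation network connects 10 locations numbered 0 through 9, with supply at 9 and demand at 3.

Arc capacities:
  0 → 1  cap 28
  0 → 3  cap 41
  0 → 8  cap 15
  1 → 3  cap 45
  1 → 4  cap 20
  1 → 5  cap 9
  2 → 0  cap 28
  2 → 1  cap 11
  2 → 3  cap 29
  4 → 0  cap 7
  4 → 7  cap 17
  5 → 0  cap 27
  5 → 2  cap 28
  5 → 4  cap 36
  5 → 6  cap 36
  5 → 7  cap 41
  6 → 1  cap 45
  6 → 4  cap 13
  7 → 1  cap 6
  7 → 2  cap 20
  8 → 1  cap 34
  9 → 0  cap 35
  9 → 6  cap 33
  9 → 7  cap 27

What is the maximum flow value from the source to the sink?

Maximum flow value: 94

augment #1: 9→0→3 bottleneck 35, total now 35
augment #2: 9→6→1→3 bottleneck 33, total now 68
augment #3: 9→7→1→3 bottleneck 6, total now 74
augment #4: 9→7→2→3 bottleneck 20, total now 94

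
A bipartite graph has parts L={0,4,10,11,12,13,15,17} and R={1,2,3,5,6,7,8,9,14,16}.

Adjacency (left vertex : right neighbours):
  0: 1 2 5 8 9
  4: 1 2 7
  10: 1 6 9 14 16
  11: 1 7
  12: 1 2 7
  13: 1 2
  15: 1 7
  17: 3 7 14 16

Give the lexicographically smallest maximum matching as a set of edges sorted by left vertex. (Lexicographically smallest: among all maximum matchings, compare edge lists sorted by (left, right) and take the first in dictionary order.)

|M| = 6 (so the lex-smallest maximum matching has 6 edges)
process left vertices in ascending order; for each, take the smallest-labelled available neighbour that still permits 6 edges overall, or leave it unmatched if none does
lex-smallest matching: {0-5, 4-1, 10-6, 11-7, 12-2, 17-3}

Lex-smallest maximum matching: {(0,5), (4,1), (10,6), (11,7), (12,2), (17,3)}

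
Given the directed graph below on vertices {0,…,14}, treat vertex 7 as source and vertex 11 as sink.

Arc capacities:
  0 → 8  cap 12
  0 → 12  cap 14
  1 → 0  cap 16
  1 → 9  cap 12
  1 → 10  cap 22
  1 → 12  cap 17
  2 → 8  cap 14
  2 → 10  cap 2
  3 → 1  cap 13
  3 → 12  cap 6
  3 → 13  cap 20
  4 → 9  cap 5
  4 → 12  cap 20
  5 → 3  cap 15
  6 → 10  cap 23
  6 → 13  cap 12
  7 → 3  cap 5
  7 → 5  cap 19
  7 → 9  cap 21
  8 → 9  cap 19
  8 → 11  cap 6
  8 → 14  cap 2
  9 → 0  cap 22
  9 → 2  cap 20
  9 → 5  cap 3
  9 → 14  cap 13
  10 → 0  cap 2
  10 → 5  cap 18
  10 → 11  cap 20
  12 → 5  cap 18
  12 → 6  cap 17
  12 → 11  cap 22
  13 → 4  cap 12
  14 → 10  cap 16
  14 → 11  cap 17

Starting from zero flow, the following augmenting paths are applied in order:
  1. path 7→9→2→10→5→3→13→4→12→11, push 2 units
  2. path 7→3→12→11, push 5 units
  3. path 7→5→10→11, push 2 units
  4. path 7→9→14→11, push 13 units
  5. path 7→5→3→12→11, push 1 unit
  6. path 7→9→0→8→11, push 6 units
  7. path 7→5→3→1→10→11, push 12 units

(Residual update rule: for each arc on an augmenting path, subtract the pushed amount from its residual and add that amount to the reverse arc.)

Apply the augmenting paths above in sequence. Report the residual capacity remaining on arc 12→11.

after path 1 (7→9→2→10→5→3→13→4→12→11, push 2): res(12,11)=20
after path 2 (7→3→12→11, push 5): res(12,11)=15
after path 3 (7→5→10→11, push 2): res(12,11)=15
after path 4 (7→9→14→11, push 13): res(12,11)=15
after path 5 (7→5→3→12→11, push 1): res(12,11)=14
after path 6 (7→9→0→8→11, push 6): res(12,11)=14
after path 7 (7→5→3→1→10→11, push 12): res(12,11)=14

Residual capacity of (12,11): 14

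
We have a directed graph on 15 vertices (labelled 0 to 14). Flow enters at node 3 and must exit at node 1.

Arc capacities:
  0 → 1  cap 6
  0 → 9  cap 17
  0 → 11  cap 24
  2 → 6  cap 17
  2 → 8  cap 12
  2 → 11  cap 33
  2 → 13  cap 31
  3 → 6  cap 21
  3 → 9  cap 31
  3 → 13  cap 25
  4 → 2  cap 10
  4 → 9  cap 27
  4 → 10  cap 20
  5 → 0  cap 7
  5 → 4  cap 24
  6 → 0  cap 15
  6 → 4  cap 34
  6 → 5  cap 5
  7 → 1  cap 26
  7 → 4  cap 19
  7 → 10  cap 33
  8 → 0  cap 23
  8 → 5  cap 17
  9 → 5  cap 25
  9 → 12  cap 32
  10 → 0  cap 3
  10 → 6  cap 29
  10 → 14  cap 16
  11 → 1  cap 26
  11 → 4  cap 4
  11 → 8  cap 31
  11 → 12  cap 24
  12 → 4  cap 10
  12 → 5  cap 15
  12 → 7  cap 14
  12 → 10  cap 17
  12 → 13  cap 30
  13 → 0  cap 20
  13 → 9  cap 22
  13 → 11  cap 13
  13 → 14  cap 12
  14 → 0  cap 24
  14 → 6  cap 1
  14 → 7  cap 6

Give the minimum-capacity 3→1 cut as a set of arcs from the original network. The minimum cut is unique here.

augment #1: 3→6→0→1 push 6
augment #2: 3→13→11→1 push 13
augment #3: 3→6→0→11→1 push 9
augment #4: 3→9→12→7→1 push 14
augment #5: 3→13→0→11→1 push 4
augment #6: 3→13→14→7→1 push 6
max flow = 52; residual-reachable set from 3 gives S-side
cut edges (S→T): {(0,1), (11,1), (12,7), (14,7)} total cap 52

Min-cut arcs: {(0,1), (11,1), (12,7), (14,7)} (total capacity 52)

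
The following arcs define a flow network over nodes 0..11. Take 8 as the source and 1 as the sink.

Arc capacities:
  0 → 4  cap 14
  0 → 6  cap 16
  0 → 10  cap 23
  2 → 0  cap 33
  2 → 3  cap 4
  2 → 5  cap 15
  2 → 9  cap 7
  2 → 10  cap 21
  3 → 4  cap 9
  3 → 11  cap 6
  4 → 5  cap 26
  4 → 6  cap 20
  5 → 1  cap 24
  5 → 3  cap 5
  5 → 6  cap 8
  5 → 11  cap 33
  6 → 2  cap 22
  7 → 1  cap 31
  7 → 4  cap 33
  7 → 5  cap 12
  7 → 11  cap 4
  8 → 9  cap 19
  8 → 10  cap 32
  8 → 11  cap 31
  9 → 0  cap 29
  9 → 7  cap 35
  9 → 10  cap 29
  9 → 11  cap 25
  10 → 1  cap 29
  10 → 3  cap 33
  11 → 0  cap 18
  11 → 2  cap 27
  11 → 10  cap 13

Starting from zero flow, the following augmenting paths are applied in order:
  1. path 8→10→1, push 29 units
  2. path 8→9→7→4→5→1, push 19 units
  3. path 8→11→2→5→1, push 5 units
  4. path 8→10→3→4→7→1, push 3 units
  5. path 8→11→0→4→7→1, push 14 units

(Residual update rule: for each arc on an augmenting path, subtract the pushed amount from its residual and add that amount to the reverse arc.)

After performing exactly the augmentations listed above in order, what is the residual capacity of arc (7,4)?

after path 1 (8→10→1, push 29): res(7,4)=33
after path 2 (8→9→7→4→5→1, push 19): res(7,4)=14
after path 3 (8→11→2→5→1, push 5): res(7,4)=14
after path 4 (8→10→3→4→7→1, push 3): res(7,4)=17
after path 5 (8→11→0→4→7→1, push 14): res(7,4)=31

Residual capacity of (7,4): 31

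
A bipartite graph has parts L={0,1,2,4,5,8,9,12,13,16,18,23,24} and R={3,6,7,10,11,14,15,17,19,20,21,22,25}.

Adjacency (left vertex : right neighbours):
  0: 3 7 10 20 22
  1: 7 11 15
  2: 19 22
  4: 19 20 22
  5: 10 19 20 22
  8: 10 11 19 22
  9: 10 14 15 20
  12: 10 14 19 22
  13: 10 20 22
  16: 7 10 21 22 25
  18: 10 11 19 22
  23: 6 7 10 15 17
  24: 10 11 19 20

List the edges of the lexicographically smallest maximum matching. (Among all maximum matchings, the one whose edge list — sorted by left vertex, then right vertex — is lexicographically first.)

|M| = 11 (so the lex-smallest maximum matching has 11 edges)
process left vertices in ascending order; for each, take the smallest-labelled available neighbour that still permits 11 edges overall, or leave it unmatched if none does
lex-smallest matching: {0-3, 1-7, 2-19, 4-20, 5-10, 8-11, 9-15, 12-14, 13-22, 16-21, 23-6}

Lex-smallest maximum matching: {(0,3), (1,7), (2,19), (4,20), (5,10), (8,11), (9,15), (12,14), (13,22), (16,21), (23,6)}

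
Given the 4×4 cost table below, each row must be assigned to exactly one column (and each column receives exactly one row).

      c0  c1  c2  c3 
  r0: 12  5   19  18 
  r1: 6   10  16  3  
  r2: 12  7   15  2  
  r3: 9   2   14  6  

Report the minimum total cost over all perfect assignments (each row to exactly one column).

optimal assignment: row0→col1 (cost 5), row1→col0 (cost 6), row2→col3 (cost 2), row3→col2 (cost 14)
total = 5 + 6 + 2 + 14 = 27

Minimum assignment cost: 27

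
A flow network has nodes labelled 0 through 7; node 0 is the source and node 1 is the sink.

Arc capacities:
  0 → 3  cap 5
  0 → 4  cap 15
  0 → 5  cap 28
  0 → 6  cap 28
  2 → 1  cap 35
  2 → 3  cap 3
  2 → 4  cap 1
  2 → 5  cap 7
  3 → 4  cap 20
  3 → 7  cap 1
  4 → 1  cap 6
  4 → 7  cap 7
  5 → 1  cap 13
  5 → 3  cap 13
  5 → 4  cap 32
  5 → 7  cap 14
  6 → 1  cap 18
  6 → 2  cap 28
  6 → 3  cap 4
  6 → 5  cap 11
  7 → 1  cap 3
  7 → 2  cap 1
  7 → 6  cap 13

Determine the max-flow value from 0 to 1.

augment #1: 0→4→1 bottleneck 6, total now 6
augment #2: 0→5→1 bottleneck 13, total now 19
augment #3: 0→6→1 bottleneck 18, total now 37
augment #4: 0→3→7→1 bottleneck 1, total now 38
augment #5: 0→4→7→1 bottleneck 2, total now 40
augment #6: 0→6→2→1 bottleneck 10, total now 50
augment #7: 0→4→7→2→1 bottleneck 1, total now 51
augment #8: 0→4→7→6→2→1 bottleneck 4, total now 55
augment #9: 0→5→7→6→2→1 bottleneck 9, total now 64

Maximum flow value: 64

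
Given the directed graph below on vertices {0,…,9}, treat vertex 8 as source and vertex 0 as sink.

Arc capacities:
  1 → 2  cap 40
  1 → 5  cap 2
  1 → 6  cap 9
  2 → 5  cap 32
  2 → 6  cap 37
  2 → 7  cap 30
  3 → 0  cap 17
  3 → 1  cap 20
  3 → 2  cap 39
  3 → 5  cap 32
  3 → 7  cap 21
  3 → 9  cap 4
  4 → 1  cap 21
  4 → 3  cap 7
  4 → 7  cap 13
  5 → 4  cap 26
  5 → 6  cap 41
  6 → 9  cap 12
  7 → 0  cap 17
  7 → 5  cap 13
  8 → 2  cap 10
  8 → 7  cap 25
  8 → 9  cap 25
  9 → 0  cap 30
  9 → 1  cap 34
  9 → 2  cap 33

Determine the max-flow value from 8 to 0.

Maximum flow value: 54

augment #1: 8→7→0 bottleneck 17, total now 17
augment #2: 8→9→0 bottleneck 25, total now 42
augment #3: 8→2→6→9→0 bottleneck 5, total now 47
augment #4: 8→2→5→4→3→0 bottleneck 5, total now 52
augment #5: 8→7→5→4→3→0 bottleneck 2, total now 54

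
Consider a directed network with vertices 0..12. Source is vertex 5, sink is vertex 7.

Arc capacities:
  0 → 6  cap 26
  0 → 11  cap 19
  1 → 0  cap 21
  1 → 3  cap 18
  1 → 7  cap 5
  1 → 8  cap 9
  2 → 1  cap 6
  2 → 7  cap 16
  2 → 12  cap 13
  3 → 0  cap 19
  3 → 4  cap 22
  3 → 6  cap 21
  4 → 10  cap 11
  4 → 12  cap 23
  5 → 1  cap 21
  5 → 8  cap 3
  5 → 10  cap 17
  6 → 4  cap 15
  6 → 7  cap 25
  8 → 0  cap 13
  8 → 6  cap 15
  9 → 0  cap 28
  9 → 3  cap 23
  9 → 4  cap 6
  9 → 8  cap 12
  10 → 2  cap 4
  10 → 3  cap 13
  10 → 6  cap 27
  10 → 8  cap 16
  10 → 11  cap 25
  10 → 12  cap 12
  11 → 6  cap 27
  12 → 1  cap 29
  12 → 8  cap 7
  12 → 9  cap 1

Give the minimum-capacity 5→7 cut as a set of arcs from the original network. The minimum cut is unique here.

augment #1: 5→1→7 push 5
augment #2: 5→8→6→7 push 3
augment #3: 5→10→2→7 push 4
augment #4: 5→10→6→7 push 13
augment #5: 5→1→0→6→7 push 9
max flow = 34; residual-reachable set from 5 gives S-side
cut edges (S→T): {(1,7), (6,7), (10,2)} total cap 34

Min-cut arcs: {(1,7), (6,7), (10,2)} (total capacity 34)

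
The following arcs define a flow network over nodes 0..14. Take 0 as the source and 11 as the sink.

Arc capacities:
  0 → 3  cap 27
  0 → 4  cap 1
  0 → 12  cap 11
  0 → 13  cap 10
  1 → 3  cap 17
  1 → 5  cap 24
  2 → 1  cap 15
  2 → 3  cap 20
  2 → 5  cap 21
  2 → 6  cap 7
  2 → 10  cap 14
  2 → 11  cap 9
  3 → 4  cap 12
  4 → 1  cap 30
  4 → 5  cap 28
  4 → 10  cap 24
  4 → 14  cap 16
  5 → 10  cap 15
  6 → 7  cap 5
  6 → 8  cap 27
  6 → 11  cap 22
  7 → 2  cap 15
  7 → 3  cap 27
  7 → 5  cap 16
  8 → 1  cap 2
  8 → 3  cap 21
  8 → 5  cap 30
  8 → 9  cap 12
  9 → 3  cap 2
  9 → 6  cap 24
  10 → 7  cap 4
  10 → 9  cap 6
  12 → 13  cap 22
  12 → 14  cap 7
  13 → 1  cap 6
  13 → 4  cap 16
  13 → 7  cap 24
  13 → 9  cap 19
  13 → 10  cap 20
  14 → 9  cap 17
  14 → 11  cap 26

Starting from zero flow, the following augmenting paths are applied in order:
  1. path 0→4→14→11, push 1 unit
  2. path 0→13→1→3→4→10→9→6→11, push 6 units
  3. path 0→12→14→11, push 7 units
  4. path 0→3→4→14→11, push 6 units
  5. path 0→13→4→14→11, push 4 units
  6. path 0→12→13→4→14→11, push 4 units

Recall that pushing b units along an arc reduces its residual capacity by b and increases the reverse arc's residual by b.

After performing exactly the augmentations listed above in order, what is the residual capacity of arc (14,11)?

after path 1 (0→4→14→11, push 1): res(14,11)=25
after path 2 (0→13→1→3→4→10→9→6→11, push 6): res(14,11)=25
after path 3 (0→12→14→11, push 7): res(14,11)=18
after path 4 (0→3→4→14→11, push 6): res(14,11)=12
after path 5 (0→13→4→14→11, push 4): res(14,11)=8
after path 6 (0→12→13→4→14→11, push 4): res(14,11)=4

Residual capacity of (14,11): 4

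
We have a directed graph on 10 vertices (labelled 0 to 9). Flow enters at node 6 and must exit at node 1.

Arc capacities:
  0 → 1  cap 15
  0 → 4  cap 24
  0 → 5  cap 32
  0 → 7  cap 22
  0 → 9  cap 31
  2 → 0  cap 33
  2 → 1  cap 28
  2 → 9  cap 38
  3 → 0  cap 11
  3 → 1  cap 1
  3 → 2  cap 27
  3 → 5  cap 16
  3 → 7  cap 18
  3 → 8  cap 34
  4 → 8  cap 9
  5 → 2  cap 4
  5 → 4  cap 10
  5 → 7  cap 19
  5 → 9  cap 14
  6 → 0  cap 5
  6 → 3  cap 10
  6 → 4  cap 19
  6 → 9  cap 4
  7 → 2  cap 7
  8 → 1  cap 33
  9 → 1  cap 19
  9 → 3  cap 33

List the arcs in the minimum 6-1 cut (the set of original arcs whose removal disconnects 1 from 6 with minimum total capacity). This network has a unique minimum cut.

augment #1: 6→0→1 push 5
augment #2: 6→3→1 push 1
augment #3: 6→9→1 push 4
augment #4: 6→3→0→1 push 9
augment #5: 6→4→8→1 push 9
max flow = 28; residual-reachable set from 6 gives S-side
cut edges (S→T): {(4,8), (6,0), (6,3), (6,9)} total cap 28

Min-cut arcs: {(4,8), (6,0), (6,3), (6,9)} (total capacity 28)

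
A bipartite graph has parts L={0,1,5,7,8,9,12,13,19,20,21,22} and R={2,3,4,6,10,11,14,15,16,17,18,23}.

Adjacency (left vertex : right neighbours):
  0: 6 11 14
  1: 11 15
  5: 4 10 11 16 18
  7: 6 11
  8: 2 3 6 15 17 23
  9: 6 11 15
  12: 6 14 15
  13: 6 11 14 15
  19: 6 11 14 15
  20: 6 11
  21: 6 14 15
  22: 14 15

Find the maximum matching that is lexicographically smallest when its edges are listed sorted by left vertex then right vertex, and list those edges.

|M| = 6 (so the lex-smallest maximum matching has 6 edges)
process left vertices in ascending order; for each, take the smallest-labelled available neighbour that still permits 6 edges overall, or leave it unmatched if none does
lex-smallest matching: {0-6, 1-11, 5-4, 8-2, 9-15, 12-14}

Lex-smallest maximum matching: {(0,6), (1,11), (5,4), (8,2), (9,15), (12,14)}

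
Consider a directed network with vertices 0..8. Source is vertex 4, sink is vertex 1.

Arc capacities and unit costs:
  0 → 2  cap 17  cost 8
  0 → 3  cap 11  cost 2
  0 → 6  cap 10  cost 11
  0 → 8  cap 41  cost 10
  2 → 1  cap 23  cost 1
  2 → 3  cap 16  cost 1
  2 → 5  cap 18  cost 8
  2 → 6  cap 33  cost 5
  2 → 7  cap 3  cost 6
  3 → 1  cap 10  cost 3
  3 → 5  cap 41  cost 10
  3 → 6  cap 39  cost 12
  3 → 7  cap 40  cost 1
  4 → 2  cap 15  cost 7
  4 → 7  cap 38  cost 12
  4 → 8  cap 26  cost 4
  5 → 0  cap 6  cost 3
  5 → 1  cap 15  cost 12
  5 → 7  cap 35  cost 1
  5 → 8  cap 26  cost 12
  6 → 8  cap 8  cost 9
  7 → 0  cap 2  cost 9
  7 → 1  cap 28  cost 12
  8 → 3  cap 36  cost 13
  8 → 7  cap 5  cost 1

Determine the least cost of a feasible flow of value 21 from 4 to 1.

Minimum cost for 21 units: 225

shortest-cost path #1: 4→2→1 push 15 @ unit cost 8 (adds 120)
shortest-cost path #2: 4→8→7→1 push 5 @ unit cost 17 (adds 85)
shortest-cost path #3: 4→8→3→1 push 1 @ unit cost 20 (adds 20)
total cost = 225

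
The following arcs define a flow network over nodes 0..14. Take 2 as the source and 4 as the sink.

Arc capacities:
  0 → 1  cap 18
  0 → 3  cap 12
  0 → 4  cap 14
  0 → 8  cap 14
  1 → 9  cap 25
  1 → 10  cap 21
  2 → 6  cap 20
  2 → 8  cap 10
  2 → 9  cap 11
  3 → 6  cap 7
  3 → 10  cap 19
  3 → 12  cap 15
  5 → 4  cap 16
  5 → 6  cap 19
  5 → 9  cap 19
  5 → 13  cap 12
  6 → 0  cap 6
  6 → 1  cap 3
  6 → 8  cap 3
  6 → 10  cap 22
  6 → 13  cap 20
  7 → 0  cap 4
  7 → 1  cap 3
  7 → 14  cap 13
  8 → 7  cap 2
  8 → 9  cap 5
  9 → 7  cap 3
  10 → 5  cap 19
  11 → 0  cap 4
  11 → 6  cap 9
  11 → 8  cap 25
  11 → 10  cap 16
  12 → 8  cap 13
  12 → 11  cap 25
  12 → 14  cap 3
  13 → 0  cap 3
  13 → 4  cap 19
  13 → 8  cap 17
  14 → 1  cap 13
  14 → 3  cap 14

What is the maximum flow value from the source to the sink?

Maximum flow value: 25

augment #1: 2→6→0→4 bottleneck 6, total now 6
augment #2: 2→6→13→4 bottleneck 14, total now 20
augment #3: 2→8→7→0→4 bottleneck 2, total now 22
augment #4: 2→9→7→0→4 bottleneck 2, total now 24
augment #5: 2→9→7→1→10→5→4 bottleneck 1, total now 25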